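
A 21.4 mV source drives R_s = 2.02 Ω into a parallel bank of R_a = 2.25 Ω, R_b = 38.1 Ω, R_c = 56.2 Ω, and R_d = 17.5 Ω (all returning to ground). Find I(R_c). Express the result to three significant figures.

Combine the parallel branches: R_p = (1/2.25 + 1/38.1 + 1/56.2 + 1/17.5)⁻¹ = 1.833 Ω.
Node voltage V_A = V_supply · R_p/(R_s + R_p) = 21.4 × 0.4757 = 10.18 mV.
Branch current I = V_A/R_c = 10.18/56.2 = 0.1811 mA.

I ≈ 0.181 mA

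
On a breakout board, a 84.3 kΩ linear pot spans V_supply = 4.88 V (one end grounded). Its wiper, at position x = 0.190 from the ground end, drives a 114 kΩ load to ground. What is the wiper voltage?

V_out ≈ 0.832 V

The pot divides into 68.28 kΩ above the wiper and 16.02 kΩ below.
(x·R_p) ‖ R_L = 14.04 kΩ.
Then V_out = V_supply · 14.04/(68.28 + 14.04) = 0.8325 V.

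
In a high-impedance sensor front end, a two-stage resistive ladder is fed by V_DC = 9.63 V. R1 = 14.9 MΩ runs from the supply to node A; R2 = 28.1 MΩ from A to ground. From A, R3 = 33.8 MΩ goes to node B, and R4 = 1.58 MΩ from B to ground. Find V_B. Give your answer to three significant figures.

Looking into the second stage from A: R3 + R4 = 35.38 MΩ appears in parallel with R2.
R2 ‖ (R3+R4) = 15.66 MΩ.
V_A = 9.63 × 15.66/(14.9 + 15.66) = 4.935 V.
V_B = V_A × 0.04466 = 0.2204 V.

V_B ≈ 0.220 V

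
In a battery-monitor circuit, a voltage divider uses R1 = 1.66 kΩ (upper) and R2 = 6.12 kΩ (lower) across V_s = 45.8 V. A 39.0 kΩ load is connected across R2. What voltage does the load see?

V_out ≈ 34.9 V

The load sits in parallel with R2, giving an effective lower resistance R2' = R2·R_L/(R2+R_L) = 5.290 kΩ.
Then V_out = V_s · R2'/(R1 + R2') = 45.8 × 5.290/6.950 = 34.86 V.
(Unloaded it would be 36.0 V; the load pulls it down.)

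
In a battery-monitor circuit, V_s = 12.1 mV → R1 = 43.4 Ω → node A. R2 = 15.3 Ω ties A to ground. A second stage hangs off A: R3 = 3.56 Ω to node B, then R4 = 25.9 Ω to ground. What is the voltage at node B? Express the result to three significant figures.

Looking into the second stage from A: R3 + R4 = 29.46 Ω appears in parallel with R2.
Effective lower resistance at A: R2 ‖ 29.46 = 10.07 Ω.
So V_A = 12.1 × 0.1883 = 2.279 mV.
Stage 2 is unloaded, so V_B = V_A · R4/(R3+R4) = 2.279 × 25.9/29.46 = 2.003 mV.

V_B ≈ 2.00 mV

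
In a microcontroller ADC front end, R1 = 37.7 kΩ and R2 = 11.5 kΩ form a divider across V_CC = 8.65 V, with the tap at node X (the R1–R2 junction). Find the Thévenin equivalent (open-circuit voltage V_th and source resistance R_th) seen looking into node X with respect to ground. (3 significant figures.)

V_th ≈ 2.02 V, R_th ≈ 8.81 kΩ

V_th is the unloaded tap voltage: V_CC · R2/(R1+R2) = 8.65 × 0.2337 = 2.022 V.
With V_CC suppressed (replaced by a short), R_th = R1 ‖ R2 = (37.70 × 11.5)/(37.70 + 11.5) = 8.812 kΩ.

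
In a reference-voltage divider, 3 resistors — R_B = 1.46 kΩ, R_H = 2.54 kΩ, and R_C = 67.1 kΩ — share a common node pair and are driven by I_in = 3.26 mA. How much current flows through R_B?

I ≈ 2.04 mA

Total conductance ΣG = 1/1.46 + 1/2.54 + 1/67.1 = 1.094 (units of 1/kΩ).
Current divider: I(R_B) = I_in · G_k/ΣG = 3.26 × (0.6849/1.094) = 3.26 × 0.6263 = 2.042 mA.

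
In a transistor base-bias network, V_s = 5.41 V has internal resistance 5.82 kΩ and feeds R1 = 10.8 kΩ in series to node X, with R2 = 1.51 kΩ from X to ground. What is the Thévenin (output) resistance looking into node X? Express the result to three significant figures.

R1' = 5.82 + 10.8 = 16.62 kΩ (source resistance + R1).
With V_s suppressed (replaced by a short), R_th = R1' ‖ R2 = (16.62 × 1.51)/(16.62 + 1.51) = 1.384 kΩ.

R_th ≈ 1.38 kΩ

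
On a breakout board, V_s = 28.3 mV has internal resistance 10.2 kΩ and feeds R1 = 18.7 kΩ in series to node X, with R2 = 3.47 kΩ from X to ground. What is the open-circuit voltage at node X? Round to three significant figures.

R1' = 10.2 + 18.7 = 28.90 kΩ (source resistance + R1).
V_th is the unloaded tap voltage: V_s · R2/(R1'+R2) = 28.3 × 0.1072 = 3.034 mV.

V_th ≈ 3.03 mV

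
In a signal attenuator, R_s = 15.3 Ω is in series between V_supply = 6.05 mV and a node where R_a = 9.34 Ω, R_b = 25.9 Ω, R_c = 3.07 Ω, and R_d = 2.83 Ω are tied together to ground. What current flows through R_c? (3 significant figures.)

I ≈ 0.145 mA

Parallel bank: R_p = 1/(1/9.34 + 1/25.9 + 1/3.07 + 1/2.83) = 1.212 Ω.
V_A = 6.05 × 1.212/16.51 = 0.4442 mV.
I(R_c) = V_A / R_c = 0.4442/3.07 = 0.1447 mA.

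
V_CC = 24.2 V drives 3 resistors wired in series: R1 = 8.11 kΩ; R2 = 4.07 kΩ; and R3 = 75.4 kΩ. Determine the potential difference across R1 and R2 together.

V ≈ 3.37 V

Total series resistance ΣR = 8.11 + 4.07 + 75.4 = 87.58 kΩ.
R_{R1..R2} = 8.11 + 4.07 = 12.18 kΩ.
V = V_CC · R/ΣR = 24.2 × 0.1391 = 3.366 V.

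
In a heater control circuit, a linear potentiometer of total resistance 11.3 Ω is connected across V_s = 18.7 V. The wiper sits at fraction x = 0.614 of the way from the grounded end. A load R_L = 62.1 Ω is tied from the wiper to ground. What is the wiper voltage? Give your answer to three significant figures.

Lower segment x·R_p = 6.938 Ω; upper segment (1−x)·R_p = 4.362 Ω.
Lower segment in parallel with the load: 6.938 ‖ 62.1 = 6.241 Ω.
V_out = 18.7 × 6.241/(4.362 + 6.241) = 11.01 V.

V_out ≈ 11.0 V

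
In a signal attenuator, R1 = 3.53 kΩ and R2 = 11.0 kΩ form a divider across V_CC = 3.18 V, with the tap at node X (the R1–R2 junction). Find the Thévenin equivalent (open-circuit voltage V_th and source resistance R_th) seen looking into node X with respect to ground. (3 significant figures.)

V_th is the unloaded tap voltage: V_CC · R2/(R1+R2) = 3.18 × 0.7571 = 2.407 V.
With V_CC suppressed (replaced by a short), R_th = R1 ‖ R2 = (3.530 × 11.0)/(3.530 + 11.0) = 2.672 kΩ.

V_th ≈ 2.41 V, R_th ≈ 2.67 kΩ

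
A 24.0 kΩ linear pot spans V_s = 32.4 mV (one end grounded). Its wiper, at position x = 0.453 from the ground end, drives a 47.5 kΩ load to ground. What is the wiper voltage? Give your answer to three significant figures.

Split the track: R_lower = x·R_p = 10.87 kΩ, R_upper = (1−x)·R_p = 13.13 kΩ.
(x·R_p) ‖ R_L = 8.847 kΩ.
Then V_out = V_s · 8.847/(13.13 + 8.847) = 13.04 mV.

V_out ≈ 13.0 mV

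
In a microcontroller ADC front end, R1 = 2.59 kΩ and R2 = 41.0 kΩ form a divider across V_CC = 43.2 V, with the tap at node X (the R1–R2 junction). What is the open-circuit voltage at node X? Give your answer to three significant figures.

With X open, the divider is unloaded: V_th = 43.2 × 41.0/43.59 = 40.63 V.

V_th ≈ 40.6 V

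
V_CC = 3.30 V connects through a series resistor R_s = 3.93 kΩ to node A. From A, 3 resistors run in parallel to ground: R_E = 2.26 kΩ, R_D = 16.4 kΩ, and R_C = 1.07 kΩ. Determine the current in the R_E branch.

I ≈ 0.220 mA

Combine the parallel branches: R_p = (1/2.26 + 1/16.4 + 1/1.07)⁻¹ = 0.6954 kΩ.
V_A by voltage divider: V_A = 3.30 × 0.6954/(3.93 + 0.6954) = 0.4961 V.
Branch current I = V_A/R_E = 0.4961/2.26 = 0.2195 mA.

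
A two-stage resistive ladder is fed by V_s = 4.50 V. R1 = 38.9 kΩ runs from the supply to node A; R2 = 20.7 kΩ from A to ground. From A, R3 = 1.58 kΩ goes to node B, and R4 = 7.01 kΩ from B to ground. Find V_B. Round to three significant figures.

V_B ≈ 0.496 V

Node A sees R2 in parallel with the series input of stage 2, R3 + R4 = 8.590 kΩ.
Effective lower resistance at A: R2 ‖ 8.590 = 6.071 kΩ.
V_A = 4.50 × 6.071/(38.9 + 6.071) = 0.6075 V.
V_B = V_A × 0.8161 = 0.4957 V.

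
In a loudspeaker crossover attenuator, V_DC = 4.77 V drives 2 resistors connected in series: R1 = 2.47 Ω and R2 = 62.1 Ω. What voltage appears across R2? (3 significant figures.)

V ≈ 4.59 V

Series total: ΣR = 2.47 + 62.1 = 64.57 Ω.
Voltage divider: V = V_DC · (62.10 / 64.57) = 4.77 × 0.9617 = 4.588 V.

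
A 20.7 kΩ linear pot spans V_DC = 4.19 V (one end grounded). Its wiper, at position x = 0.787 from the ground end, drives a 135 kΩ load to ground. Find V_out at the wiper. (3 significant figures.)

V_out ≈ 3.21 V

Split the track: R_lower = x·R_p = 16.29 kΩ, R_upper = (1−x)·R_p = 4.409 kΩ.
R_L loads the lower segment: effective lower R = 14.54 kΩ.
Loaded-divider output: V_out = 4.19 × 0.7673 = 3.215 V.
(Unloaded: V_out = x·V_DC = 3.30 V.)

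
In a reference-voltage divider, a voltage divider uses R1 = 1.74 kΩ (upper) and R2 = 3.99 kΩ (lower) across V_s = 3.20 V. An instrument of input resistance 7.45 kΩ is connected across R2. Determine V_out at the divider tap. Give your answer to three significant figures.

V_out ≈ 1.92 V

R2 ‖ R_L = (3.99 × 7.45)/(3.99 + 7.45) = 2.598 kΩ.
Then V_out = V_s · R2'/(R1 + R2') = 3.20 × 2.598/4.338 = 1.917 V.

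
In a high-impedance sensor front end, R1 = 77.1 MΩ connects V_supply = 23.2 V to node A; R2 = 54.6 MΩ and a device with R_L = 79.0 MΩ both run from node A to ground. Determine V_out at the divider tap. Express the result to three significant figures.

The load sits in parallel with R2, giving an effective lower resistance R2' = R2·R_L/(R2+R_L) = 32.29 MΩ.
Then V_out = V_supply · R2'/(R1 + R2') = 23.2 × 32.29/109.4 = 6.848 V.
(Unloaded it would be 9.62 V; the load pulls it down.)

V_out ≈ 6.85 V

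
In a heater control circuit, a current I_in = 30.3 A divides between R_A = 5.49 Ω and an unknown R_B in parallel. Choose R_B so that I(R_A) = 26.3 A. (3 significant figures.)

Two-branch current divider: I_A = I_in · R_B/(R_A + R_B).
With f = 0.8680, R_B = R_A · f/(1−f) = 5.49 × 6.575 = 36.10 Ω.

R_B ≈ 36.1 Ω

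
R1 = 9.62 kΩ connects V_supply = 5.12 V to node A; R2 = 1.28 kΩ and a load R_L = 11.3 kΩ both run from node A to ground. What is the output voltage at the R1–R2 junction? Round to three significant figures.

V_out ≈ 0.547 V

The load sits in parallel with R2, giving an effective lower resistance R2' = R2·R_L/(R2+R_L) = 1.150 kΩ.
Voltage divider with the loaded lower leg: V_out = 5.12 × 1.150/(9.62 + 1.150) = 5.12 × 0.1068 = 0.5466 V.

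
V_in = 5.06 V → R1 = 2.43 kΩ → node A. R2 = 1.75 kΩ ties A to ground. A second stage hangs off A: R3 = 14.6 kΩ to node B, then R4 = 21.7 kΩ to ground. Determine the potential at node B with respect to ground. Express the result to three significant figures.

V_B ≈ 1.23 V

Looking into the second stage from A: R3 + R4 = 36.30 kΩ appears in parallel with R2.
R2 ‖ (R3+R4) = 1.670 kΩ.
So V_A = 5.06 × 0.4072 = 2.061 V.
Stage 2 is unloaded, so V_B = V_A · R4/(R3+R4) = 2.061 × 21.7/36.30 = 1.232 V.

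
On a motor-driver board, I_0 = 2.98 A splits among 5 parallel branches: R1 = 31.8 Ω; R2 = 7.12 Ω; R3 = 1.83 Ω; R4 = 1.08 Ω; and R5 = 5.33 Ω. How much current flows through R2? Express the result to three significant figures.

ΣG = 1/31.8 + 1/7.12 + 1/1.83 + 1/1.08 + 1/5.33 = 1.832.
By the current-divider rule, I = I_0 · G_k/ΣG = 2.98 × 0.07667 = 0.2285 A.

I ≈ 0.228 A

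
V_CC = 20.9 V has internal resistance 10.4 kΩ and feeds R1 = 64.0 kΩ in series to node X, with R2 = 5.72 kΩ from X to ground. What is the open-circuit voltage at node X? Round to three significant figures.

R1' = 10.4 + 64.0 = 74.40 kΩ (source resistance + R1).
With X open, the divider is unloaded: V_th = 20.9 × 5.72/80.12 = 1.492 V.

V_th ≈ 1.49 V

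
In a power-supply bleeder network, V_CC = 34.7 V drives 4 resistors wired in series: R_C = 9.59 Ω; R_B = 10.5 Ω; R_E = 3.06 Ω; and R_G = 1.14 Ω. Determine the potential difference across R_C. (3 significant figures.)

Total series resistance ΣR = 9.59 + 10.5 + 3.06 + 1.14 = 24.29 Ω.
By the voltage-divider rule, V = 34.7 × 9.590/24.29 = 13.70 V.

V ≈ 13.7 V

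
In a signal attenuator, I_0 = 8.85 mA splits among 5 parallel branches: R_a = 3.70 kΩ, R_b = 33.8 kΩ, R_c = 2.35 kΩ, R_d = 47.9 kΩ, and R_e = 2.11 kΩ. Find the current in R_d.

I ≈ 0.151 mA

Conductances: ΣG = 1/3.70 + 1/33.8 + 1/2.35 + 1/47.9 + 1/2.11 = 1.220 (1/kΩ).
By the current-divider rule, I = I_0 · G_k/ΣG = 8.85 × 0.01711 = 0.1514 mA.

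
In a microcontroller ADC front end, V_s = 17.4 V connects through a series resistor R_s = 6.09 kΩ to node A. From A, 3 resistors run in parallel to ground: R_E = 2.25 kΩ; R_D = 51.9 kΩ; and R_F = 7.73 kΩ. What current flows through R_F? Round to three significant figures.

I ≈ 0.488 mA

Equivalent of the parallel group: R_p = 1.686 kΩ.
V_A by voltage divider: V_A = 17.4 × 1.686/(6.09 + 1.686) = 3.773 V.
I(R_F) = V_A / R_F = 3.773/7.73 = 0.4881 mA.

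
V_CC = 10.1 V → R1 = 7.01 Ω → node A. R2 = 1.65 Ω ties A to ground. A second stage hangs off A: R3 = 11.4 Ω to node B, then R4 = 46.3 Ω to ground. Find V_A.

Node A sees R2 in parallel with the series input of stage 2, R3 + R4 = 57.70 Ω.
R2 ‖ (R3+R4) = 1.604 Ω.
So V_A = 10.1 × 0.1862 = 1.881 V.

V_A ≈ 1.88 V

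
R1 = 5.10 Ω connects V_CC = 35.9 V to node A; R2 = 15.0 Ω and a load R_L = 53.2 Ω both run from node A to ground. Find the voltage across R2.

V_out ≈ 25.0 V

R2 ‖ R_L = (15.0 × 53.2)/(15.0 + 53.2) = 11.70 Ω.
Then V_out = V_CC · R2'/(R1 + R2') = 35.9 × 11.70/16.80 = 25.00 V.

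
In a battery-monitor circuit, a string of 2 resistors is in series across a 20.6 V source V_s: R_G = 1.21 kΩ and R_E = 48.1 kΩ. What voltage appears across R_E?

V ≈ 20.1 V

Series total: ΣR = 1.21 + 48.1 = 49.31 kΩ.
By the voltage-divider rule, V = 20.6 × 48.10/49.31 = 20.09 V.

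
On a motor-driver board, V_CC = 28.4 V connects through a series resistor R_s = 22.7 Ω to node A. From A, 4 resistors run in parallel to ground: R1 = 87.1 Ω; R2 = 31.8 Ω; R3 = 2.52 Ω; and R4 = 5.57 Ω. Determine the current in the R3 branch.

Parallel bank: R_p = 1/(1/87.1 + 1/31.8 + 1/2.52 + 1/5.57) = 1.615 Ω.
Node voltage V_A = V_CC · R_p/(R_s + R_p) = 28.4 × 0.06641 = 1.886 V.
Branch current I = V_A/R3 = 1.886/2.52 = 0.7484 A.
(Check via current divider: I_total = 1.168 A; share G_k/ΣG = 0.6408 → same result.)

I ≈ 0.748 A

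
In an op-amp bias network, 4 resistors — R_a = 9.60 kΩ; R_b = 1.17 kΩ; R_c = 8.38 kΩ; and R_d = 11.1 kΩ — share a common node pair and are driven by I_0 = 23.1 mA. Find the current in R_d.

I ≈ 1.78 mA

Conductances: ΣG = 1/9.60 + 1/1.17 + 1/8.38 + 1/11.1 = 1.168 (1/kΩ).
Current divider: I(R_d) = I_0 · G_k/ΣG = 23.1 × (0.09009/1.168) = 23.1 × 0.07711 = 1.781 mA.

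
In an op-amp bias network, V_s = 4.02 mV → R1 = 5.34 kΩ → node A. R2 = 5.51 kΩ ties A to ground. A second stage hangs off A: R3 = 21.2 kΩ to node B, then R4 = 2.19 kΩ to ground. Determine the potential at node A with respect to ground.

V_A ≈ 1.83 mV

Node A sees R2 in parallel with the series input of stage 2, R3 + R4 = 23.39 kΩ.
R2 ‖ (R3+R4) = 4.459 kΩ.
V_A = 4.02 × 4.459/(5.34 + 4.459) = 1.829 mV.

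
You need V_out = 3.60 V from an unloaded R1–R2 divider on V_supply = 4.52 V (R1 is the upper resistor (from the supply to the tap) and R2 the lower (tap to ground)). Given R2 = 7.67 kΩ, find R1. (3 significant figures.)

R1 ≈ 1.96 kΩ

The divider ratio is R2/(R1+R2) = 3.60/4.52 = 0.7965.
Rearranging, R1 = R2·(1−k)/k = 7.67 × 0.2556 = 1.960 kΩ.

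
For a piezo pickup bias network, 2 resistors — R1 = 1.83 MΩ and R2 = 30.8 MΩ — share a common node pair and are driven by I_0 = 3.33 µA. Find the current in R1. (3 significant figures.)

I ≈ 3.14 µA

For two parallel branches, I_k = I_0 · (other R)/(sum of R).
I(R1) = 3.33 × 30.8/(1.83 + 30.8) = 3.33 × 0.9439 = 3.143 µA.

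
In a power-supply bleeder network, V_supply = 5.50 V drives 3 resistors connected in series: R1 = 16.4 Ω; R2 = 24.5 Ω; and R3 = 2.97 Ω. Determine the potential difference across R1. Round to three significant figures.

V ≈ 2.06 V

Total series resistance ΣR = 16.4 + 24.5 + 2.97 = 43.87 Ω.
Voltage divider: V = V_supply · (16.40 / 43.87) = 5.50 × 0.3738 = 2.056 V.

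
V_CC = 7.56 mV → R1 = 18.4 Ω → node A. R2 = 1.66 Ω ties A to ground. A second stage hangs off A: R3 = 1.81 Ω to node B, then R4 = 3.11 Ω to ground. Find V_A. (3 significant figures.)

V_A ≈ 0.478 mV

The second stage (R3 + R4 = 4.920 Ω) loads node A in parallel with R2.
R2 ‖ (R3+R4) = 1.241 Ω.
First divider: V_A = V_CC · 1.241/(18.4 + 1.241) = 0.4778 mV.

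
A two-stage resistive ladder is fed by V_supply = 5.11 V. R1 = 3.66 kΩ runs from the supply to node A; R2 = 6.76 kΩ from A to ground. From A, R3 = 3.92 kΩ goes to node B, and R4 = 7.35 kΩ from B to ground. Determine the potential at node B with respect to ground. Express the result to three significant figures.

V_B ≈ 1.79 V

Looking into the second stage from A: R3 + R4 = 11.27 kΩ appears in parallel with R2.
R2 ‖ (R3+R4) = 4.225 kΩ.
So V_A = 5.11 × 0.5359 = 2.738 V.
Then the unloaded second divider: V_B = V_A × R4/(R3+R4) = 2.738 × 0.6522 = 1.786 V.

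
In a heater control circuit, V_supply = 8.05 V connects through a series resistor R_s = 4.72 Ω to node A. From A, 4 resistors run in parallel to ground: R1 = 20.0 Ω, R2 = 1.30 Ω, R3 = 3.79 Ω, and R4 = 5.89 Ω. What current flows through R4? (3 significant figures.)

I ≈ 0.198 A

Parallel bank: R_p = 1/(1/20.0 + 1/1.30 + 1/3.79 + 1/5.89) = 0.7982 Ω.
V_A = 8.05 × 0.7982/5.518 = 1.164 V.
Branch current I = V_A/R4 = 1.164/5.89 = 0.1977 A.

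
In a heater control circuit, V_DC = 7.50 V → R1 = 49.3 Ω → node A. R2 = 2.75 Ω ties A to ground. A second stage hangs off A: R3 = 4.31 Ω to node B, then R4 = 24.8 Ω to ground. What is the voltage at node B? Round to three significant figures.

V_B ≈ 0.310 V

The second stage (R3 + R4 = 29.11 Ω) loads node A in parallel with R2.
Effective lower resistance at A: R2 ‖ 29.11 = 2.513 Ω.
So V_A = 7.50 × 0.04849 = 0.3637 V.
V_B = V_A × 0.8519 = 0.3099 V.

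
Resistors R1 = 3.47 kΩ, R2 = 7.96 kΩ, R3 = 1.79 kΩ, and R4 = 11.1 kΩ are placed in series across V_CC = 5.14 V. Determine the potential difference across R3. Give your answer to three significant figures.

V ≈ 0.378 V

Total series resistance ΣR = 3.47 + 7.96 + 1.79 + 11.1 = 24.32 kΩ.
Voltage divider: V = V_CC · (1.790 / 24.32) = 5.14 × 0.07360 = 0.3783 V.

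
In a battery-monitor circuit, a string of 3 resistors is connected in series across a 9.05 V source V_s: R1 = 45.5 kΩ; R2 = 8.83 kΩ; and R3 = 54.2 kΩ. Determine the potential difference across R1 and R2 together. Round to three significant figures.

Total series resistance ΣR = 45.5 + 8.83 + 54.2 = 108.5 kΩ.
R_{R1..R2} = 45.5 + 8.83 = 54.33 kΩ.
Voltage divider: V = V_s · (54.33 / 108.5) = 9.05 × 0.5006 = 4.530 V.

V ≈ 4.53 V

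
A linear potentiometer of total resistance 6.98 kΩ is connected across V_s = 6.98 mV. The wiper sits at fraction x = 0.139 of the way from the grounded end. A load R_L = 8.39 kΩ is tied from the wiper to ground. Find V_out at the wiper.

The pot divides into 6.010 kΩ above the wiper and 0.9702 kΩ below.
(x·R_p) ‖ R_L = 0.8697 kΩ.
Loaded-divider output: V_out = 6.98 × 0.1264 = 0.8824 mV.

V_out ≈ 0.882 mV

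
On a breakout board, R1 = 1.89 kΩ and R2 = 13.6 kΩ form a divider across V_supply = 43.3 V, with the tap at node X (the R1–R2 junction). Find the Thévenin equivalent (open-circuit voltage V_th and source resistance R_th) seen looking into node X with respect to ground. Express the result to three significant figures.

Open-circuit (no load on X): V_th = V_supply · R2/(R1 + R2) = 43.3 × 13.6/(1.890 + 13.6) = 38.02 V.
Zeroing V_supply shorts the top of R1 to ground, so R_th = R1 ‖ R2 = 1.659 kΩ.

V_th ≈ 38.0 V, R_th ≈ 1.66 kΩ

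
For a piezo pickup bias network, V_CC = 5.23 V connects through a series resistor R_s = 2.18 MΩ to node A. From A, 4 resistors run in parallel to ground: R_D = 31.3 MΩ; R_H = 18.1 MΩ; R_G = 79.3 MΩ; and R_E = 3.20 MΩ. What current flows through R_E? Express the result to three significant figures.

Parallel bank: R_p = 1/(1/31.3 + 1/18.1 + 1/79.3 + 1/3.20) = 2.425 MΩ.
V_A = 5.23 × 2.425/4.605 = 2.754 V.
Branch current I = V_A/R_E = 2.754/3.20 = 0.8607 µA.
(Check via current divider: I_total = 1.136 µA; share G_k/ΣG = 0.7579 → same result.)

I ≈ 0.861 µA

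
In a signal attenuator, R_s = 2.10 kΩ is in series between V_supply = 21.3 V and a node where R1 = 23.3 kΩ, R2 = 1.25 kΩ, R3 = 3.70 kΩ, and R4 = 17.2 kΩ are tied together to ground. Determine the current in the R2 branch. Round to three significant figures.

I ≈ 4.93 mA

Parallel bank: R_p = 1/(1/23.3 + 1/1.25 + 1/3.70 + 1/17.2) = 0.8537 kΩ.
V_A by voltage divider: V_A = 21.3 × 0.8537/(2.10 + 0.8537) = 6.156 V.
I(R2) = V_A / R2 = 6.156/1.25 = 4.925 mA.
(Equivalently: I_total = 7.211 mA, then current-divider fraction G_k/ΣG = 0.6830.)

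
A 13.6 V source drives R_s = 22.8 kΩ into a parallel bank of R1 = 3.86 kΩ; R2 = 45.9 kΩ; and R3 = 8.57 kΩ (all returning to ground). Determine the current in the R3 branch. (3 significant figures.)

I ≈ 0.158 mA

Combine the parallel branches: R_p = (1/3.86 + 1/45.9 + 1/8.57)⁻¹ = 2.515 kΩ.
V_A = 13.6 × 2.515/25.32 = 1.351 V.
I(R3) = V_A / R3 = 1.351/8.57 = 0.1577 mA.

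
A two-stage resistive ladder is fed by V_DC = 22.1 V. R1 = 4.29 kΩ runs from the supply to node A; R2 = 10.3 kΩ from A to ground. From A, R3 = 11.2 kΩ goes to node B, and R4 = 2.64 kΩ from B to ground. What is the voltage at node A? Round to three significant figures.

V_A ≈ 12.8 V

Looking into the second stage from A: R3 + R4 = 13.84 kΩ appears in parallel with R2.
R2 ‖ (R3+R4) = 5.905 kΩ.
V_A = 22.1 × 5.905/(4.29 + 5.905) = 12.80 V.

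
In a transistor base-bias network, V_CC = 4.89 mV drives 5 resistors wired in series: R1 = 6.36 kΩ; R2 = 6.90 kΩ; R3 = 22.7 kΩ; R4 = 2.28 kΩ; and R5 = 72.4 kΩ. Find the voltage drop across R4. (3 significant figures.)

V ≈ 0.101 mV

ΣR = 6.36 + 6.90 + 22.7 + 2.28 + 72.4 = 110.6 kΩ.
Voltage divider: V = V_CC · (2.280 / 110.6) = 4.89 × 0.02061 = 0.1008 mV.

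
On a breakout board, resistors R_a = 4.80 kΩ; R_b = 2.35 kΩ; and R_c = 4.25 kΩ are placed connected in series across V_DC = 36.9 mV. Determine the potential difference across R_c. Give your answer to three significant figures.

V ≈ 13.8 mV

Series total: ΣR = 4.80 + 2.35 + 4.25 = 11.40 kΩ.
By the voltage-divider rule, V = 36.9 × 4.250/11.40 = 13.76 mV.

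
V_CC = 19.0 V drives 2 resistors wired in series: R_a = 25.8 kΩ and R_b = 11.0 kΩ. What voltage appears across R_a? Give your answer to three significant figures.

ΣR = 25.8 + 11.0 = 36.80 kΩ.
V = V_CC · R/ΣR = 19.0 × 0.7011 = 13.32 V.

V ≈ 13.3 V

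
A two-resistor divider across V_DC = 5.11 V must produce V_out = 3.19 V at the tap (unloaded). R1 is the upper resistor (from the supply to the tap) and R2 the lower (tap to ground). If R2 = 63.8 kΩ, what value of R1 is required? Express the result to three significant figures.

The divider ratio is R2/(R1+R2) = 3.19/5.11 = 0.6243.
R1 = R2·(1/k − 1) = 63.8 × 0.6019 = 38.40 kΩ.

R1 ≈ 38.4 kΩ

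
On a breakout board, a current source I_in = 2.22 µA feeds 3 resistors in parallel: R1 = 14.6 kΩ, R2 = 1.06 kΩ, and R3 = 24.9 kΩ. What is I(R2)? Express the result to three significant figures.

I ≈ 1.99 µA

Total conductance ΣG = 1/14.6 + 1/1.06 + 1/24.9 = 1.052 (units of 1/kΩ).
By the current-divider rule, I = I_in · G_k/ΣG = 2.22 × 0.8967 = 1.991 µA.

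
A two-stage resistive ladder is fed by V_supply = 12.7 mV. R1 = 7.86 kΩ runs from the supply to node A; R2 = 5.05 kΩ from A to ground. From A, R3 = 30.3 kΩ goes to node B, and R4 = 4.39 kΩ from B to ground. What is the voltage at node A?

Looking into the second stage from A: R3 + R4 = 34.69 kΩ appears in parallel with R2.
Effective lower resistance at A: R2 ‖ 34.69 = 4.408 kΩ.
First divider: V_A = V_supply · 4.408/(7.86 + 4.408) = 4.563 mV.

V_A ≈ 4.56 mV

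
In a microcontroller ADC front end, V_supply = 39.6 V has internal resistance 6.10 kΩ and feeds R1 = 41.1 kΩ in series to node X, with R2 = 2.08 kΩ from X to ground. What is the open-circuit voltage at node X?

R1' = 6.10 + 41.1 = 47.20 kΩ (source resistance + R1).
Open-circuit (no load on X): V_th = V_supply · R2/(R1' + R2) = 39.6 × 2.08/(47.20 + 2.08) = 1.671 V.

V_th ≈ 1.67 V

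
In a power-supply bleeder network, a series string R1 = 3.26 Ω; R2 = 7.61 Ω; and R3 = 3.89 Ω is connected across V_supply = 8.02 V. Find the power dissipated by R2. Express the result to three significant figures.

P ≈ 2.25 W

Series current I = V_supply/ΣR = 8.02/14.76 = 0.5434 A.
P = I²R = 0.2952 × 7.61 = 2.247 W.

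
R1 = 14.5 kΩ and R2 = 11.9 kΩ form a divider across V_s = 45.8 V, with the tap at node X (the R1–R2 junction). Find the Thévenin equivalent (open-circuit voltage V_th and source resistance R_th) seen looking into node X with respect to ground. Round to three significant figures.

With X open, the divider is unloaded: V_th = 45.8 × 11.9/26.40 = 20.64 V.
With V_s suppressed (replaced by a short), R_th = R1 ‖ R2 = (14.50 × 11.9)/(14.50 + 11.9) = 6.536 kΩ.

V_th ≈ 20.6 V, R_th ≈ 6.54 kΩ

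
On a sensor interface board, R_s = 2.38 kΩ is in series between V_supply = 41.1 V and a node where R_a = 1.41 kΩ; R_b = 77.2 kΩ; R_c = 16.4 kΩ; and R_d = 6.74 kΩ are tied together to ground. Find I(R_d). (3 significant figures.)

Parallel bank: R_p = 1/(1/1.41 + 1/77.2 + 1/16.4 + 1/6.74) = 1.074 kΩ.
V_A by voltage divider: V_A = 41.1 × 1.074/(2.38 + 1.074) = 12.78 V.
Branch current I = V_A/R_d = 12.78/6.74 = 1.896 mA.
(Check via current divider: I_total = 11.90 mA; share G_k/ΣG = 0.1593 → same result.)

I ≈ 1.90 mA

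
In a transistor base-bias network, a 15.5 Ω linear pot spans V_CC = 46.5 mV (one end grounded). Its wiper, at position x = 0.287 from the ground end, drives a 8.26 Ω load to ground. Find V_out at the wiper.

V_out ≈ 9.64 mV

Split the track: R_lower = x·R_p = 4.448 Ω, R_upper = (1−x)·R_p = 11.05 Ω.
(x·R_p) ‖ R_L = 2.891 Ω.
Loaded-divider output: V_out = 46.5 × 0.2074 = 9.643 mV.
(Unloaded: V_out = x·V_CC = 13.3 mV.)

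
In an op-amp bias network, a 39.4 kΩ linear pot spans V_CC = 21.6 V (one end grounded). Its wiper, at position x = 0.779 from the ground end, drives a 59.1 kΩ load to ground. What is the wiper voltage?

V_out ≈ 15.1 V

The pot divides into 8.707 kΩ above the wiper and 30.69 kΩ below.
Lower segment in parallel with the load: 30.69 ‖ 59.1 = 20.20 kΩ.
V_out = 21.6 × 20.20/(8.707 + 20.20) = 15.09 V.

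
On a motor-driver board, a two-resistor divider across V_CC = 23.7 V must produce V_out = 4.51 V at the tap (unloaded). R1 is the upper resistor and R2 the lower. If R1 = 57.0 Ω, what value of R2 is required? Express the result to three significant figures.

Required fraction k = V_out/V_CC = 0.1903.
Rearranging, R2 = R1·k/(1−k) = 57.0 × 0.2350 = 13.40 Ω.

R2 ≈ 13.4 Ω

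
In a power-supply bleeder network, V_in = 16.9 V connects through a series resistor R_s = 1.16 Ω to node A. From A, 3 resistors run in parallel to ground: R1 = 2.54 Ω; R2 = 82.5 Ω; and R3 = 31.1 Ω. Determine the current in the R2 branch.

I ≈ 0.136 A

Combine the parallel branches: R_p = (1/2.54 + 1/82.5 + 1/31.1)⁻¹ = 2.283 Ω.
Node voltage V_A = V_in · R_p/(R_s + R_p) = 16.9 × 0.6631 = 11.21 V.
Branch current I = V_A/R2 = 11.21/82.5 = 0.1358 A.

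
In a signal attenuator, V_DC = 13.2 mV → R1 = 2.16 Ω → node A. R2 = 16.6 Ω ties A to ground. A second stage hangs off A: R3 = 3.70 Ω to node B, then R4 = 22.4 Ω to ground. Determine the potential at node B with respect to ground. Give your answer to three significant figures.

V_B ≈ 9.34 mV

Node A sees R2 in parallel with the series input of stage 2, R3 + R4 = 26.10 Ω.
R2 ‖ (R3+R4) = 10.15 Ω.
First divider: V_A = V_DC · 10.15/(2.16 + 10.15) = 10.88 mV.
Stage 2 is unloaded, so V_B = V_A · R4/(R3+R4) = 10.88 × 22.4/26.10 = 9.340 mV.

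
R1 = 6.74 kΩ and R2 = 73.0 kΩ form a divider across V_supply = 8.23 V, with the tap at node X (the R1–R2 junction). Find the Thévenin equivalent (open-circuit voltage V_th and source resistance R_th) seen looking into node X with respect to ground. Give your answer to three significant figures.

V_th ≈ 7.53 V, R_th ≈ 6.17 kΩ

With X open, the divider is unloaded: V_th = 8.23 × 73.0/79.74 = 7.534 V.
With V_supply suppressed (replaced by a short), R_th = R1 ‖ R2 = (6.740 × 73.0)/(6.740 + 73.0) = 6.170 kΩ.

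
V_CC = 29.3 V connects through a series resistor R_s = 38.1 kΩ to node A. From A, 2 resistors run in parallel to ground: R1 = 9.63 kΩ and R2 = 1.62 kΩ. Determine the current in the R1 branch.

Combine the parallel branches: R_p = (1/9.63 + 1/1.62)⁻¹ = 1.387 kΩ.
Node voltage V_A = V_CC · R_p/(R_s + R_p) = 29.3 × 0.03512 = 1.029 V.
Branch current I = V_A/R1 = 1.029/9.63 = 0.1069 mA.

I ≈ 0.107 mA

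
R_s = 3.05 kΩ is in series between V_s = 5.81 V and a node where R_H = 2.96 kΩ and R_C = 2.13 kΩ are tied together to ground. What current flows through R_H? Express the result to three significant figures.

Combine the parallel branches: R_p = (1/2.96 + 1/2.13)⁻¹ = 1.239 kΩ.
V_A by voltage divider: V_A = 5.81 × 1.239/(3.05 + 1.239) = 1.678 V.
I(R_H) = V_A / R_H = 1.678/2.96 = 0.5669 mA.

I ≈ 0.567 mA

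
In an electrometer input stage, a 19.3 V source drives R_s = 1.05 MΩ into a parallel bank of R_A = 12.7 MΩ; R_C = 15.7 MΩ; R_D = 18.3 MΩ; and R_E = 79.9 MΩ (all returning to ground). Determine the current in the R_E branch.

I ≈ 0.198 µA

Equivalent of the parallel group: R_p = 4.771 MΩ.
V_A by voltage divider: V_A = 19.3 × 4.771/(1.05 + 4.771) = 15.82 V.
Branch current I = V_A/R_E = 15.82/79.9 = 0.1980 µA.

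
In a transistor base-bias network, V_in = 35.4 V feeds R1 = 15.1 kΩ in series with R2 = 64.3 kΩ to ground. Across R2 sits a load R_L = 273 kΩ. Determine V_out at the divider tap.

R2 ‖ R_L = (64.3 × 273)/(64.3 + 273) = 52.04 kΩ.
Then V_out = V_in · R2'/(R1 + R2') = 35.4 × 52.04/67.14 = 27.44 V.

V_out ≈ 27.4 V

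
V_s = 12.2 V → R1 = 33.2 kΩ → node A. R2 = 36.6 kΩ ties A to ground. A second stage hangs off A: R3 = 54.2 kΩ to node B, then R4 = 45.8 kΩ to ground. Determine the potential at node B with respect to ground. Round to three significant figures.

V_B ≈ 2.50 V

The second stage (R3 + R4 = 100.0 kΩ) loads node A in parallel with R2.
R2 ‖ (R3+R4) = 26.79 kΩ.
So V_A = 12.2 × 0.4466 = 5.449 V.
Stage 2 is unloaded, so V_B = V_A · R4/(R3+R4) = 5.449 × 45.8/100.0 = 2.495 V.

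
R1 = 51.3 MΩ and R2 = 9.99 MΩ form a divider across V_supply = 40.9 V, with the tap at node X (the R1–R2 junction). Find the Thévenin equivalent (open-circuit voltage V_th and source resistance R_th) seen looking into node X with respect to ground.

Open-circuit (no load on X): V_th = V_supply · R2/(R1 + R2) = 40.9 × 9.99/(51.30 + 9.99) = 6.667 V.
Looking into X with the source shorted: R_th = R1·R2/(R1+R2) = 51.30 × 9.99/61.29 = 8.362 MΩ.

V_th ≈ 6.67 V, R_th ≈ 8.36 MΩ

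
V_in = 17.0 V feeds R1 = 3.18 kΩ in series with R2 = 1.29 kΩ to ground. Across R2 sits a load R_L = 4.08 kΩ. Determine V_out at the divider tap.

V_out ≈ 4.01 V

First combine the lower leg with the load: R2 ‖ R_L = 0.9801 kΩ.
Voltage divider with the loaded lower leg: V_out = 17.0 × 0.9801/(3.18 + 0.9801) = 17.0 × 0.2356 = 4.005 V.
(Unloaded it would be 4.91 V; the load pulls it down.)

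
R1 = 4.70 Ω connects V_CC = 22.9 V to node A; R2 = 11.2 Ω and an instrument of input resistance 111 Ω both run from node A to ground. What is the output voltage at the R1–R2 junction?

V_out ≈ 15.7 V

R2 ‖ R_L = (11.2 × 111)/(11.2 + 111) = 10.17 Ω.
Then V_out = V_CC · R2'/(R1 + R2') = 22.9 × 10.17/14.87 = 15.66 V.
(Unloaded it would be 16.1 V; the load pulls it down.)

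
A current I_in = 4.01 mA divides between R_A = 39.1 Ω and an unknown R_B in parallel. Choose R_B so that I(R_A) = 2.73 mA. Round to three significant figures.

R_B ≈ 83.4 Ω

The fraction through R_A equals R_B/(R_A+R_B).
2.73/4.01 = R_B/(R_A + R_B) → R_B = R_A · (0.6808)/(1 − 0.6808) = 39.1 × 2.133 = 83.39 Ω.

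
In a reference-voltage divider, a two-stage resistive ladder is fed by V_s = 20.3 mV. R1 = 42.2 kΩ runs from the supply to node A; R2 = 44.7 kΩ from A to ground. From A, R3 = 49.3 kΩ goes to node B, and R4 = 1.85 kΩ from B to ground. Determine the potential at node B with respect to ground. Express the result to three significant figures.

V_B ≈ 0.265 mV

Node A sees R2 in parallel with the series input of stage 2, R3 + R4 = 51.15 kΩ.
R2 ‖ (R3+R4) = 23.85 kΩ.
First divider: V_A = V_s · 23.85/(42.2 + 23.85) = 7.331 mV.
Stage 2 is unloaded, so V_B = V_A · R4/(R3+R4) = 7.331 × 1.85/51.15 = 0.2651 mV.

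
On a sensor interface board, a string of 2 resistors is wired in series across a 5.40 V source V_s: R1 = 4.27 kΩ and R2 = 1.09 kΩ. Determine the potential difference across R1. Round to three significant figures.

V ≈ 4.30 V

Series total: ΣR = 4.27 + 1.09 = 5.360 kΩ.
Voltage divider: V = V_s · (4.270 / 5.360) = 5.40 × 0.7966 = 4.302 V.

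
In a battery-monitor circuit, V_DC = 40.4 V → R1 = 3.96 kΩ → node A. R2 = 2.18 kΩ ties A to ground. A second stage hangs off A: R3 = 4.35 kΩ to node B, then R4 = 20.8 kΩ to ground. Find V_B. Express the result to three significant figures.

Node A sees R2 in parallel with the series input of stage 2, R3 + R4 = 25.15 kΩ.
Effective lower resistance at A: R2 ‖ 25.15 = 2.006 kΩ.
So V_A = 40.4 × 0.3363 = 13.58 V.
V_B = V_A × 0.8270 = 11.23 V.

V_B ≈ 11.2 V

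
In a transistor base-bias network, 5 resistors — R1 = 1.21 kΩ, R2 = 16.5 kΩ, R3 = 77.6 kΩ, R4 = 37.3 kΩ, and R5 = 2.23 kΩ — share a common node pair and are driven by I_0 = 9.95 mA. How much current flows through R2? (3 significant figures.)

Conductances: ΣG = 1/1.21 + 1/16.5 + 1/77.6 + 1/37.3 + 1/2.23 = 1.375 (1/kΩ).
By the current-divider rule, I = I_0 · G_k/ΣG = 9.95 × 0.04407 = 0.4385 mA.

I ≈ 0.439 mA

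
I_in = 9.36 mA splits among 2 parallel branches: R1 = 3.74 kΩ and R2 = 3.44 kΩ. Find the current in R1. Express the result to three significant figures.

I ≈ 4.48 mA

With just two branches, the current splits inversely with resistance.
So I = 9.36 × 3.44/7.180 = 4.484 mA.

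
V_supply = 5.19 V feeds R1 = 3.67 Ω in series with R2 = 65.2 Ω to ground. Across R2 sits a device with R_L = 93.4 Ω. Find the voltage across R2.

V_out ≈ 4.74 V

First combine the lower leg with the load: R2 ‖ R_L = 38.40 Ω.
Then V_out = V_supply · R2'/(R1 + R2') = 5.19 × 38.40/42.07 = 4.737 V.
(Unloaded it would be 4.91 V; the load pulls it down.)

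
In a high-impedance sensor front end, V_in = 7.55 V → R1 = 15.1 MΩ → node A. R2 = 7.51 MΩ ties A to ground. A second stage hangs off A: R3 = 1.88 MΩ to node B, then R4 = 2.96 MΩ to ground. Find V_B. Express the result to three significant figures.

Node A sees R2 in parallel with the series input of stage 2, R3 + R4 = 4.840 MΩ.
R2 ‖ (R3+R4) = 2.943 MΩ.
First divider: V_A = V_in · 2.943/(15.1 + 2.943) = 1.232 V.
Then the unloaded second divider: V_B = V_A × R4/(R3+R4) = 1.232 × 0.6116 = 0.7532 V.

V_B ≈ 0.753 V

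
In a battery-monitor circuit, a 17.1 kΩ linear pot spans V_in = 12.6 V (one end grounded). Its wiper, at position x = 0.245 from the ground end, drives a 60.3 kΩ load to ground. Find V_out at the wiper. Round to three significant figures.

Split the track: R_lower = x·R_p = 4.190 kΩ, R_upper = (1−x)·R_p = 12.91 kΩ.
R_L loads the lower segment: effective lower R = 3.917 kΩ.
V_out = 12.6 × 3.917/(12.91 + 3.917) = 2.933 V.

V_out ≈ 2.93 V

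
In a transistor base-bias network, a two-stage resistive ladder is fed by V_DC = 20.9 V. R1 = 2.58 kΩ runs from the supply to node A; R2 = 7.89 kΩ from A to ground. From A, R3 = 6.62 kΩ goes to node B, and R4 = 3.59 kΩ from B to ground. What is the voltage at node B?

V_B ≈ 4.65 V

The second stage (R3 + R4 = 10.21 kΩ) loads node A in parallel with R2.
Effective lower resistance at A: R2 ‖ 10.21 = 4.451 kΩ.
First divider: V_A = V_DC · 4.451/(2.58 + 4.451) = 13.23 V.
V_B = V_A × 0.3516 = 4.652 V.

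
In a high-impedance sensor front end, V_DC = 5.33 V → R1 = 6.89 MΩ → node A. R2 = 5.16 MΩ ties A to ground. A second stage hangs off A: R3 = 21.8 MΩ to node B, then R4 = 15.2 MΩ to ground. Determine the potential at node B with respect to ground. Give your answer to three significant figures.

V_B ≈ 0.868 V

Node A sees R2 in parallel with the series input of stage 2, R3 + R4 = 37.00 MΩ.
Effective lower resistance at A: R2 ‖ 37.00 = 4.528 MΩ.
V_A = 5.33 × 4.528/(6.89 + 4.528) = 2.114 V.
Stage 2 is unloaded, so V_B = V_A · R4/(R3+R4) = 2.114 × 15.2/37.00 = 0.8684 V.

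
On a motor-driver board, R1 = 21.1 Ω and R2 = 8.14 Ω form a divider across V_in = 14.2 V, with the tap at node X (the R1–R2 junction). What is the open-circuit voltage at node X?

With X open, the divider is unloaded: V_th = 14.2 × 8.14/29.24 = 3.953 V.

V_th ≈ 3.95 V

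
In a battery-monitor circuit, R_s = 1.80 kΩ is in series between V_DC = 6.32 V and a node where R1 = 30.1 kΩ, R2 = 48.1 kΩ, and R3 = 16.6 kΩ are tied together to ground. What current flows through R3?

I ≈ 0.316 mA

Combine the parallel branches: R_p = (1/30.1 + 1/48.1 + 1/16.6)⁻¹ = 8.752 kΩ.
V_A by voltage divider: V_A = 6.32 × 8.752/(1.80 + 8.752) = 5.242 V.
Branch current I = V_A/R3 = 5.242/16.6 = 0.3158 mA.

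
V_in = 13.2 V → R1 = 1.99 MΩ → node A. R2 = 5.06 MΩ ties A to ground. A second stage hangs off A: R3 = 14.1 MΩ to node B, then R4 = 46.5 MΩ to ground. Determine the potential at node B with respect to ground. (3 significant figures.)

V_B ≈ 7.10 V

The second stage (R3 + R4 = 60.60 MΩ) loads node A in parallel with R2.
Effective lower resistance at A: R2 ‖ 60.60 = 4.670 MΩ.
V_A = 13.2 × 4.670/(1.99 + 4.670) = 9.256 V.
Stage 2 is unloaded, so V_B = V_A · R4/(R3+R4) = 9.256 × 46.5/60.60 = 7.102 V.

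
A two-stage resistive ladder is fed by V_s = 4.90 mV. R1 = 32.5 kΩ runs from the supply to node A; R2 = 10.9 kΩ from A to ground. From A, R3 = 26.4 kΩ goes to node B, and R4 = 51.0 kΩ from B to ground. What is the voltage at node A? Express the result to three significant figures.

The second stage (R3 + R4 = 77.40 kΩ) loads node A in parallel with R2.
Effective lower resistance at A: R2 ‖ 77.40 = 9.554 kΩ.
V_A = 4.90 × 9.554/(32.5 + 9.554) = 1.113 mV.

V_A ≈ 1.11 mV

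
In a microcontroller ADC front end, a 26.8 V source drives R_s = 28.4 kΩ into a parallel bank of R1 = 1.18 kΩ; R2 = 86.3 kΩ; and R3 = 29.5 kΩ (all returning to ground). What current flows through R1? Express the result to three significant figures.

I ≈ 0.862 mA

Parallel bank: R_p = 1/(1/1.18 + 1/86.3 + 1/29.5) = 1.120 kΩ.
V_A = 26.8 × 1.120/29.52 = 1.017 V.
Branch current I = V_A/R1 = 1.017/1.18 = 0.8616 mA.
(Check via current divider: I_total = 0.9079 mA; share G_k/ΣG = 0.9491 → same result.)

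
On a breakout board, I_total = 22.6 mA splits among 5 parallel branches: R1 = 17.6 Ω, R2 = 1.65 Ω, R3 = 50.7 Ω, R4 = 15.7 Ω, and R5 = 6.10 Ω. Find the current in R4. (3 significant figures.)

Conductances: ΣG = 1/17.6 + 1/1.65 + 1/50.7 + 1/15.7 + 1/6.10 = 0.9102 (1/Ω).
Current divider: I(R4) = I_total · G_k/ΣG = 22.6 × (0.06369/0.9102) = 22.6 × 0.06998 = 1.581 mA.

I ≈ 1.58 mA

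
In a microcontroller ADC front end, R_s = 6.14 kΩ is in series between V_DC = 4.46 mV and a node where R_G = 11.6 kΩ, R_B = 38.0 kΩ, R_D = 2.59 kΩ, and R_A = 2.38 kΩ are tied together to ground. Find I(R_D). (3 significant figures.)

Combine the parallel branches: R_p = (1/11.6 + 1/38.0 + 1/2.59 + 1/2.38)⁻¹ = 1.088 kΩ.
V_A by voltage divider: V_A = 4.46 × 1.088/(6.14 + 1.088) = 0.6715 mV.
I(R_D) = V_A / R_D = 0.6715/2.59 = 0.2593 µA.
(Check via current divider: I_total = 0.6170 µA; share G_k/ΣG = 0.4202 → same result.)

I ≈ 0.259 µA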